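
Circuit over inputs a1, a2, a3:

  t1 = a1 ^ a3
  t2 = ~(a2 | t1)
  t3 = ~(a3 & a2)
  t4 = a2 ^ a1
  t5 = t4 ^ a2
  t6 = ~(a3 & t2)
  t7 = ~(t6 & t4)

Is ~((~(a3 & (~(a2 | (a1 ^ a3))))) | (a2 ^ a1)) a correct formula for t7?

t1 = a1 ^ a3
t2 = ~(a2 | t1) = ~(a2 | (a1 ^ a3))
t4 = a2 ^ a1
t6 = ~(a3 & t2) = ~(a3 & (~(a2 | (a1 ^ a3))))
t7 = ~(t6 & t4) = ~((~(a3 & (~(a2 | (a1 ^ a3))))) & (a2 ^ a1))
At a1=0, a2=0, a3=0: circuit gives 1, formula gives 0.

No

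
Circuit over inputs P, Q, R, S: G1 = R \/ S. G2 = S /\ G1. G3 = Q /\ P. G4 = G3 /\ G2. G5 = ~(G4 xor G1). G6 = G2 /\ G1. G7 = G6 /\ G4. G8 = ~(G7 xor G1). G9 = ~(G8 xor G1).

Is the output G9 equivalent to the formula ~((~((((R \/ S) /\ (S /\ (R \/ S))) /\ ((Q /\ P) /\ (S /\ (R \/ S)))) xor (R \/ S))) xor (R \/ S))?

G1 = R \/ S
G2 = S /\ G1 = S /\ (R \/ S)
G3 = Q /\ P
G4 = G3 /\ G2 = (Q /\ P) /\ (S /\ (R \/ S))
G6 = G2 /\ G1 = (S /\ (R \/ S)) /\ (R \/ S)
G7 = G6 /\ G4 = ((S /\ (R \/ S)) /\ (R \/ S)) /\ ((Q /\ P) /\ (S /\ (R \/ S)))
G8 = ~(G7 xor G1) = ~((((S /\ (R \/ S)) /\ (R \/ S)) /\ ((Q /\ P) /\ (S /\ (R \/ S)))) xor (R \/ S))
G9 = ~(G8 xor G1) = ~((~((((S /\ (R \/ S)) /\ (R \/ S)) /\ ((Q /\ P) /\ (S /\ (R \/ S)))) xor (R \/ S))) xor (R \/ S))
At P=0, Q=0, R=0, S=0: circuit gives 0, formula gives 0.
At P=1, Q=1, R=0, S=1: circuit gives 1, formula gives 1.
Agrees on all 16 inputs.

Yes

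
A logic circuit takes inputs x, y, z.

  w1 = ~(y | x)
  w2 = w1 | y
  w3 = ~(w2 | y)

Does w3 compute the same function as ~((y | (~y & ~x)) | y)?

Yes

w1 = ~(y | x)
w2 = w1 | y = (~(y | x)) | y
w3 = ~(w2 | y) = ~(((~(y | x)) | y) | y)
At x=0, y=0, z=0: circuit gives 0, formula gives 0.
At x=1, y=0, z=0: circuit gives 1, formula gives 1.
Agrees on all 8 inputs.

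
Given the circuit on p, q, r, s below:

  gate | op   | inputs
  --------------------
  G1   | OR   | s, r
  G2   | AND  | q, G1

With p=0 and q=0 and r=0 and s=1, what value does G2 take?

0

G1 = 1 OR 0 = 1
G2 = 0 AND 1 = 0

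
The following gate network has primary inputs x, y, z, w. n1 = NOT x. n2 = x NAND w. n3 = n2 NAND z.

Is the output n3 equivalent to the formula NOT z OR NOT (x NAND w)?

n2 = x NAND w
n3 = n2 NAND z = (x NAND w) NAND z
At x=0, y=0, z=1, w=0: circuit gives 0, formula gives 0.
At x=0, y=0, z=0, w=0: circuit gives 1, formula gives 1.
Agrees on all 16 inputs.

Yes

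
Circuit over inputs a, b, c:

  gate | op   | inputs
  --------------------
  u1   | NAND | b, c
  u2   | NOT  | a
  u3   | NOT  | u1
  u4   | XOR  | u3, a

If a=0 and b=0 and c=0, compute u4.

0

u1 = 0 NAND 0 = 1
u3 = NOT 1 = 0
u4 = 0 XOR 0 = 0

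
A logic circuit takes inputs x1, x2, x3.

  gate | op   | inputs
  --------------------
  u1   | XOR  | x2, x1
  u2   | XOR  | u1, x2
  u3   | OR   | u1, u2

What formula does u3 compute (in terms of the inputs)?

u1 = x2 XOR x1
u2 = u1 XOR x2 = (x2 XOR x1) XOR x2
u3 = u1 OR u2 = (x2 XOR x1) OR ((x2 XOR x1) XOR x2)

(x2 XOR x1) OR ((x2 XOR x1) XOR x2)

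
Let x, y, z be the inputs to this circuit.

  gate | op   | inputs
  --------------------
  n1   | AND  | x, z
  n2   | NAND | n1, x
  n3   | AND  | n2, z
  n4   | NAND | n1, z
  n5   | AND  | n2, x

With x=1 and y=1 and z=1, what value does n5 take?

n1 = 1 AND 1 = 1
n2 = 1 NAND 1 = 0
n5 = 0 AND 1 = 0

0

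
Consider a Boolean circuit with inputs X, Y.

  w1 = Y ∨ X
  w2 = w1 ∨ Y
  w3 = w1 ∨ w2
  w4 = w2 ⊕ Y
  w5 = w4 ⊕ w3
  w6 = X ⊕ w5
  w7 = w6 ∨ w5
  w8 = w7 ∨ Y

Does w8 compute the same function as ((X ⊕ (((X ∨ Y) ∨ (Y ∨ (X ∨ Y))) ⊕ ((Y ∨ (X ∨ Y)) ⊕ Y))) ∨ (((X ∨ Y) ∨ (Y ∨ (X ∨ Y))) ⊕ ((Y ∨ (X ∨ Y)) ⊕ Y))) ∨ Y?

w1 = Y ∨ X
w2 = w1 ∨ Y = (Y ∨ X) ∨ Y
w3 = w1 ∨ w2 = (Y ∨ X) ∨ ((Y ∨ X) ∨ Y)
w4 = w2 ⊕ Y = ((Y ∨ X) ∨ Y) ⊕ Y
w5 = w4 ⊕ w3 = (((Y ∨ X) ∨ Y) ⊕ Y) ⊕ ((Y ∨ X) ∨ ((Y ∨ X) ∨ Y))
w6 = X ⊕ w5 = X ⊕ ((((Y ∨ X) ∨ Y) ⊕ Y) ⊕ ((Y ∨ X) ∨ ((Y ∨ X) ∨ Y)))
w7 = w6 ∨ w5 = (X ⊕ ((((Y ∨ X) ∨ Y) ⊕ Y) ⊕ ((Y ∨ X) ∨ ((Y ∨ X) ∨ Y)))) ∨ ((((Y ∨ X) ∨ Y) ⊕ Y) ⊕ ((Y ∨ X) ∨ ((Y ∨ X) ∨ Y)))
w8 = w7 ∨ Y = ((X ⊕ ((((Y ∨ X) ∨ Y) ⊕ Y) ⊕ ((Y ∨ X) ∨ ((Y ∨ X) ∨ Y)))) ∨ ((((Y ∨ X) ∨ Y) ⊕ Y) ⊕ ((Y ∨ X) ∨ ((Y ∨ X) ∨ Y)))) ∨ Y
At X=0, Y=0: circuit gives 0, formula gives 0.
At X=0, Y=1: circuit gives 1, formula gives 1.
Agrees on all 4 inputs.

Yes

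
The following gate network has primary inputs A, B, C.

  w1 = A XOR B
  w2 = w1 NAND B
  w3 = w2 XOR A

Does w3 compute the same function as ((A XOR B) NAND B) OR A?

No

w1 = A XOR B
w2 = w1 NAND B = (A XOR B) NAND B
w3 = w2 XOR A = ((A XOR B) NAND B) XOR A
At A=1, B=0, C=0: circuit gives 0, formula gives 1.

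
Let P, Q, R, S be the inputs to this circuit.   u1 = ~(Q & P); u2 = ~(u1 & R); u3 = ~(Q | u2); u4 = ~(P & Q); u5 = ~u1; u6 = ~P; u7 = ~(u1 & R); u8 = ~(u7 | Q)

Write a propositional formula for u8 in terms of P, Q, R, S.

u1 = ~(Q & P)
u7 = ~(u1 & R) = ~((~(Q & P)) & R)
u8 = ~(u7 | Q) = ~((~((~(Q & P)) & R)) | Q)

~((~((~(Q & P)) & R)) | Q)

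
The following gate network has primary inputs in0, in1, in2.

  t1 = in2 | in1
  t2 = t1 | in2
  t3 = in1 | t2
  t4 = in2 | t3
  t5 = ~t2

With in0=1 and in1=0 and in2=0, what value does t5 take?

1

t1 = 0 | 0 = 0
t2 = 0 | 0 = 0
t5 = ~0 = 1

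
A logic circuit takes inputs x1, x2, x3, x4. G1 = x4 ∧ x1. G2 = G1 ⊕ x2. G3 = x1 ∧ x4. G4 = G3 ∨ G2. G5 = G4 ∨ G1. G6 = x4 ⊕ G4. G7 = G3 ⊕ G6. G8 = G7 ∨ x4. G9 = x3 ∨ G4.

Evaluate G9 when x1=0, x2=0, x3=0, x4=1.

G1 = 1 ∧ 0 = 0
G2 = 0 ⊕ 0 = 0
G3 = 0 ∧ 1 = 0
G4 = 0 ∨ 0 = 0
G9 = 0 ∨ 0 = 0

0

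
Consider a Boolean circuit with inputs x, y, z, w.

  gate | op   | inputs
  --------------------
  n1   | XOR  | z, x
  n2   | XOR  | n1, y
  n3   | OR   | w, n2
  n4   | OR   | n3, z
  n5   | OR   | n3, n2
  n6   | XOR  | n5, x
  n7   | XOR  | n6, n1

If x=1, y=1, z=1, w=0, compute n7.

n1 = 1 XOR 1 = 0
n2 = 0 XOR 1 = 1
n3 = 0 OR 1 = 1
n5 = 1 OR 1 = 1
n6 = 1 XOR 1 = 0
n7 = 0 XOR 0 = 0

0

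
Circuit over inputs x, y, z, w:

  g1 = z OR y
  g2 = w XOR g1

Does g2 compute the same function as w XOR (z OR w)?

g1 = z OR y
g2 = w XOR g1 = w XOR (z OR y)
At x=0, y=0, z=0, w=1: circuit gives 1, formula gives 0.

No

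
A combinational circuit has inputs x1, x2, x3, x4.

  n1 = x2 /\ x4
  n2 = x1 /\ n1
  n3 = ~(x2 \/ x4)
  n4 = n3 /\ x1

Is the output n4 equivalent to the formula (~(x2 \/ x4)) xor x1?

n3 = ~(x2 \/ x4)
n4 = n3 /\ x1 = (~(x2 \/ x4)) /\ x1
At x1=0, x2=0, x3=0, x4=0: circuit gives 0, formula gives 1.

No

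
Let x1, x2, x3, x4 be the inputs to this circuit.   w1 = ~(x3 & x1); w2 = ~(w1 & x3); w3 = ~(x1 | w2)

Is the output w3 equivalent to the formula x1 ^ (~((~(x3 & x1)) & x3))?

w1 = ~(x3 & x1)
w2 = ~(w1 & x3) = ~((~(x3 & x1)) & x3)
w3 = ~(x1 | w2) = ~(x1 | (~((~(x3 & x1)) & x3)))
At x1=0, x2=0, x3=0, x4=0: circuit gives 0, formula gives 1.

No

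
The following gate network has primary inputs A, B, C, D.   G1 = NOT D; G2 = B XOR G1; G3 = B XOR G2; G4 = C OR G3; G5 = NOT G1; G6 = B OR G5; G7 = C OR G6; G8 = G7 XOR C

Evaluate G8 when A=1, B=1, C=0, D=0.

1

G1 = NOT 0 = 1
G5 = NOT 1 = 0
G6 = 1 OR 0 = 1
G7 = 0 OR 1 = 1
G8 = 1 XOR 0 = 1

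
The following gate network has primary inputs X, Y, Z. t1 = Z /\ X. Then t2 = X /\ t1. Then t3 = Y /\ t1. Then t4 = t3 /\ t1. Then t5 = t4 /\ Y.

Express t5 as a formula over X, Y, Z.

t1 = Z /\ X
t3 = Y /\ t1 = Y /\ (Z /\ X)
t4 = t3 /\ t1 = (Y /\ (Z /\ X)) /\ (Z /\ X)
t5 = t4 /\ Y = ((Y /\ (Z /\ X)) /\ (Z /\ X)) /\ Y

((Y /\ (Z /\ X)) /\ (Z /\ X)) /\ Y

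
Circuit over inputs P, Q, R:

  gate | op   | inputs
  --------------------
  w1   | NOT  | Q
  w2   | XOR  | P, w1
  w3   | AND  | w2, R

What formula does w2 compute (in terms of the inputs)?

w1 = NOT Q
w2 = P XOR w1 = P XOR NOT Q

P XOR NOT Q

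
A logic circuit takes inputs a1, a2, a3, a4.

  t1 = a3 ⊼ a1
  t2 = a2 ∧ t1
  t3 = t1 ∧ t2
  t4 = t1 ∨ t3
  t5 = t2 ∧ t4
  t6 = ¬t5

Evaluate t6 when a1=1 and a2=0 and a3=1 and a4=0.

1

t1 = 1 ⊼ 1 = 0
t2 = 0 ∧ 0 = 0
t3 = 0 ∧ 0 = 0
t4 = 0 ∨ 0 = 0
t5 = 0 ∧ 0 = 0
t6 = ¬0 = 1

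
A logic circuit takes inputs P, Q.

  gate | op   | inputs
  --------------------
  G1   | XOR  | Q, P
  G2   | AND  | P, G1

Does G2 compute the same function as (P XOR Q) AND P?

G1 = Q XOR P
G2 = P AND G1 = P AND (Q XOR P)
At P=0, Q=0: circuit gives 0, formula gives 0.
At P=1, Q=0: circuit gives 1, formula gives 1.
Agrees on all 4 inputs.

Yes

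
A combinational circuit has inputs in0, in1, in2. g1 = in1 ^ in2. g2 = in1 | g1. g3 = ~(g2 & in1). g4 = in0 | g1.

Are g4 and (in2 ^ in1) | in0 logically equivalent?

g1 = in1 ^ in2
g4 = in0 | g1 = in0 | (in1 ^ in2)
At in0=0, in1=0, in2=0: circuit gives 0, formula gives 0.
At in0=0, in1=0, in2=1: circuit gives 1, formula gives 1.
Agrees on all 8 inputs.

Yes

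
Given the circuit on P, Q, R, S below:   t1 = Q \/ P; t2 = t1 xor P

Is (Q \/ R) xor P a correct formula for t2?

No

t1 = Q \/ P
t2 = t1 xor P = (Q \/ P) xor P
At P=0, Q=0, R=1, S=0: circuit gives 0, formula gives 1.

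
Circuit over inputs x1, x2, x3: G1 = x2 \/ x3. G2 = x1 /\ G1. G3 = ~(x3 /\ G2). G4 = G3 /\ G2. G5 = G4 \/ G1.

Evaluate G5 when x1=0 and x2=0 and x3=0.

G1 = 0 \/ 0 = 0
G2 = 0 /\ 0 = 0
G3 = ~(0 /\ 0) = 1
G4 = 1 /\ 0 = 0
G5 = 0 \/ 0 = 0

0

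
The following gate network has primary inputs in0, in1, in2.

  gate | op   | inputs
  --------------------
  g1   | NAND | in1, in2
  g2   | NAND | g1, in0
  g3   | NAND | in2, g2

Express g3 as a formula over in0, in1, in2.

in2 NAND ((in1 NAND in2) NAND in0)

g1 = in1 NAND in2
g2 = g1 NAND in0 = (in1 NAND in2) NAND in0
g3 = in2 NAND g2 = in2 NAND ((in1 NAND in2) NAND in0)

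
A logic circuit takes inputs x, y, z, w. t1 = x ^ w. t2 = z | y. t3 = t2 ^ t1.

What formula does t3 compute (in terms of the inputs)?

t1 = x ^ w
t2 = z | y
t3 = t2 ^ t1 = (z | y) ^ (x ^ w)

(z | y) ^ (x ^ w)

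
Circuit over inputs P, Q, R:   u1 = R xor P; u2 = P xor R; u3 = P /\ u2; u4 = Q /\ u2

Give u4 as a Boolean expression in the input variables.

u2 = P xor R
u4 = Q /\ u2 = Q /\ (P xor R)

Q /\ (P xor R)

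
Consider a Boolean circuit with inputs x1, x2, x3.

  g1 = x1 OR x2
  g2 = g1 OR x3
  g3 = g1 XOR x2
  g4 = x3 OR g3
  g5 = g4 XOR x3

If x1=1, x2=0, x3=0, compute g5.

1

g1 = 1 OR 0 = 1
g3 = 1 XOR 0 = 1
g4 = 0 OR 1 = 1
g5 = 1 XOR 0 = 1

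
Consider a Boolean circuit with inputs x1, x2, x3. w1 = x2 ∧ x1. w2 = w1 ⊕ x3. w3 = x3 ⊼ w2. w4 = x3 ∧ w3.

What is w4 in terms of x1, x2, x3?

x3 ∧ (x3 ⊼ ((x2 ∧ x1) ⊕ x3))

w1 = x2 ∧ x1
w2 = w1 ⊕ x3 = (x2 ∧ x1) ⊕ x3
w3 = x3 ⊼ w2 = x3 ⊼ ((x2 ∧ x1) ⊕ x3)
w4 = x3 ∧ w3 = x3 ∧ (x3 ⊼ ((x2 ∧ x1) ⊕ x3))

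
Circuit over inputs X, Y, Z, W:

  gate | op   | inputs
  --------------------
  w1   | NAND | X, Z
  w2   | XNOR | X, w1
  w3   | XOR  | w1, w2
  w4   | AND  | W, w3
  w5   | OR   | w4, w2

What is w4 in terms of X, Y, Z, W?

w1 = X NAND Z
w2 = X XNOR w1 = X XNOR (X NAND Z)
w3 = w1 XOR w2 = (X NAND Z) XOR (X XNOR (X NAND Z))
w4 = W AND w3 = W AND ((X NAND Z) XOR (X XNOR (X NAND Z)))

W AND ((X NAND Z) XOR (X XNOR (X NAND Z)))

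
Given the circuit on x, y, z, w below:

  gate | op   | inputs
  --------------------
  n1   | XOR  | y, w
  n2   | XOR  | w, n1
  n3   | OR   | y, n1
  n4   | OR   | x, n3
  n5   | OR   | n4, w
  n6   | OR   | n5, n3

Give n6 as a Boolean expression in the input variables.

((x OR (y OR (y XOR w))) OR w) OR (y OR (y XOR w))

n1 = y XOR w
n3 = y OR n1 = y OR (y XOR w)
n4 = x OR n3 = x OR (y OR (y XOR w))
n5 = n4 OR w = (x OR (y OR (y XOR w))) OR w
n6 = n5 OR n3 = ((x OR (y OR (y XOR w))) OR w) OR (y OR (y XOR w))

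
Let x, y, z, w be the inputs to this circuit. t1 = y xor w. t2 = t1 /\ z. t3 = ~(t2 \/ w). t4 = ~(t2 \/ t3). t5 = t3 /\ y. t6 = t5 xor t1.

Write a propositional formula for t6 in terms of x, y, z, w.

t1 = y xor w
t2 = t1 /\ z = (y xor w) /\ z
t3 = ~(t2 \/ w) = ~(((y xor w) /\ z) \/ w)
t5 = t3 /\ y = (~(((y xor w) /\ z) \/ w)) /\ y
t6 = t5 xor t1 = ((~(((y xor w) /\ z) \/ w)) /\ y) xor (y xor w)

((~(((y xor w) /\ z) \/ w)) /\ y) xor (y xor w)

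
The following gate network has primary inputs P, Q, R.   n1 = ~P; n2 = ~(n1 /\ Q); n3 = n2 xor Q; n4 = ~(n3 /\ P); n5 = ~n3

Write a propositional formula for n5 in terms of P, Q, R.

~((~(~P /\ Q)) xor Q)

n1 = ~P
n2 = ~(n1 /\ Q) = ~(~P /\ Q)
n3 = n2 xor Q = (~(~P /\ Q)) xor Q
n5 = ~n3 = ~((~(~P /\ Q)) xor Q)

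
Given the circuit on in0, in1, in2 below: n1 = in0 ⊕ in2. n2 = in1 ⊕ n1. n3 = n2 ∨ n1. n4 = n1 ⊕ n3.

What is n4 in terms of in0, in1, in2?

(in0 ⊕ in2) ⊕ ((in1 ⊕ (in0 ⊕ in2)) ∨ (in0 ⊕ in2))

n1 = in0 ⊕ in2
n2 = in1 ⊕ n1 = in1 ⊕ (in0 ⊕ in2)
n3 = n2 ∨ n1 = (in1 ⊕ (in0 ⊕ in2)) ∨ (in0 ⊕ in2)
n4 = n1 ⊕ n3 = (in0 ⊕ in2) ⊕ ((in1 ⊕ (in0 ⊕ in2)) ∨ (in0 ⊕ in2))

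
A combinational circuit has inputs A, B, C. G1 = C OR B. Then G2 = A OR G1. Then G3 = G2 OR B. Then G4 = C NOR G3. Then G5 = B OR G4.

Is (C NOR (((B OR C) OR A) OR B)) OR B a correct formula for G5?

Yes

G1 = C OR B
G2 = A OR G1 = A OR (C OR B)
G3 = G2 OR B = (A OR (C OR B)) OR B
G4 = C NOR G3 = C NOR ((A OR (C OR B)) OR B)
G5 = B OR G4 = B OR (C NOR ((A OR (C OR B)) OR B))
At A=0, B=0, C=1: circuit gives 0, formula gives 0.
At A=0, B=0, C=0: circuit gives 1, formula gives 1.
Agrees on all 8 inputs.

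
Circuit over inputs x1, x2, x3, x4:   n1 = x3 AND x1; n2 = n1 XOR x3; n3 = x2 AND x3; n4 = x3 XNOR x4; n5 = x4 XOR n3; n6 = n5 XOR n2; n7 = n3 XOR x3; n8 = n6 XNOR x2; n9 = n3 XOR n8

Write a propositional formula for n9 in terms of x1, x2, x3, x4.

n1 = x3 AND x1
n2 = n1 XOR x3 = (x3 AND x1) XOR x3
n3 = x2 AND x3
n5 = x4 XOR n3 = x4 XOR (x2 AND x3)
n6 = n5 XOR n2 = (x4 XOR (x2 AND x3)) XOR ((x3 AND x1) XOR x3)
n8 = n6 XNOR x2 = ((x4 XOR (x2 AND x3)) XOR ((x3 AND x1) XOR x3)) XNOR x2
n9 = n3 XOR n8 = (x2 AND x3) XOR (((x4 XOR (x2 AND x3)) XOR ((x3 AND x1) XOR x3)) XNOR x2)

(x2 AND x3) XOR (((x4 XOR (x2 AND x3)) XOR ((x3 AND x1) XOR x3)) XNOR x2)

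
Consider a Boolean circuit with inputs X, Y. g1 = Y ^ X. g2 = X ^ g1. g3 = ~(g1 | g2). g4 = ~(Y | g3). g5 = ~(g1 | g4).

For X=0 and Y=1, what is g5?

g1 = 1 ^ 0 = 1
g2 = 0 ^ 1 = 1
g3 = ~(1 | 1) = 0
g4 = ~(1 | 0) = 0
g5 = ~(1 | 0) = 0

0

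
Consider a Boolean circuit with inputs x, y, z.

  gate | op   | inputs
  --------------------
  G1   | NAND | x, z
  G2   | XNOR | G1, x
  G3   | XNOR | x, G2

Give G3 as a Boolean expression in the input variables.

x XNOR ((x NAND z) XNOR x)

G1 = x NAND z
G2 = G1 XNOR x = (x NAND z) XNOR x
G3 = x XNOR G2 = x XNOR ((x NAND z) XNOR x)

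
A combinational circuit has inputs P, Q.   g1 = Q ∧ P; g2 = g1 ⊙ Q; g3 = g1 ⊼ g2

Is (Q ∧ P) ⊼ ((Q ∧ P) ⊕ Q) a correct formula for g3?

No

g1 = Q ∧ P
g2 = g1 ⊙ Q = (Q ∧ P) ⊙ Q
g3 = g1 ⊼ g2 = (Q ∧ P) ⊼ ((Q ∧ P) ⊙ Q)
At P=1, Q=1: circuit gives 0, formula gives 1.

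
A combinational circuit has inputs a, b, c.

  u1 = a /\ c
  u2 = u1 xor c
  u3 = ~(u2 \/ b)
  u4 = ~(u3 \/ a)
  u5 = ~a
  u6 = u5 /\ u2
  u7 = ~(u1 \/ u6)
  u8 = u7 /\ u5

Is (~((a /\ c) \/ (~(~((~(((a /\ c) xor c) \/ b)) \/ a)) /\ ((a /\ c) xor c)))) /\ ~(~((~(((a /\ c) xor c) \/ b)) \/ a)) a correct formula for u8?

u1 = a /\ c
u2 = u1 xor c = (a /\ c) xor c
u5 = ~a
u6 = u5 /\ u2 = ~a /\ ((a /\ c) xor c)
u7 = ~(u1 \/ u6) = ~((a /\ c) \/ (~a /\ ((a /\ c) xor c)))
u8 = u7 /\ u5 = (~((a /\ c) \/ (~a /\ ((a /\ c) xor c)))) /\ ~a
At a=0, b=1, c=0: circuit gives 1, formula gives 0.

No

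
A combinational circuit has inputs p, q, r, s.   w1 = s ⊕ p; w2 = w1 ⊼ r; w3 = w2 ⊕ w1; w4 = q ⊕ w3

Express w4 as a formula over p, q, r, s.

w1 = s ⊕ p
w2 = w1 ⊼ r = (s ⊕ p) ⊼ r
w3 = w2 ⊕ w1 = ((s ⊕ p) ⊼ r) ⊕ (s ⊕ p)
w4 = q ⊕ w3 = q ⊕ (((s ⊕ p) ⊼ r) ⊕ (s ⊕ p))

q ⊕ (((s ⊕ p) ⊼ r) ⊕ (s ⊕ p))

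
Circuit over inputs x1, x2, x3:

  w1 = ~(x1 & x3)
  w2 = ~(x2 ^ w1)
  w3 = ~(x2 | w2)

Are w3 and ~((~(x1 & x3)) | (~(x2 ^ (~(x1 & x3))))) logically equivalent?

w1 = ~(x1 & x3)
w2 = ~(x2 ^ w1) = ~(x2 ^ (~(x1 & x3)))
w3 = ~(x2 | w2) = ~(x2 | (~(x2 ^ (~(x1 & x3)))))
At x1=0, x2=0, x3=0: circuit gives 1, formula gives 0.

No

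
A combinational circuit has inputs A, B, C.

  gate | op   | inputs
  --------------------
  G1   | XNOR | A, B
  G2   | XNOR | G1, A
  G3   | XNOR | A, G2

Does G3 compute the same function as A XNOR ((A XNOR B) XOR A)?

No

G1 = A XNOR B
G2 = G1 XNOR A = (A XNOR B) XNOR A
G3 = A XNOR G2 = A XNOR ((A XNOR B) XNOR A)
At A=0, B=0, C=0: circuit gives 1, formula gives 0.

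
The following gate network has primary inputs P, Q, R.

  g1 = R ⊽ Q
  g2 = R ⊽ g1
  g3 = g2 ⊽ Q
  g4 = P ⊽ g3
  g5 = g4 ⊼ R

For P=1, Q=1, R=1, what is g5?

g1 = 1 ⊽ 1 = 0
g2 = 1 ⊽ 0 = 0
g3 = 0 ⊽ 1 = 0
g4 = 1 ⊽ 0 = 0
g5 = 0 ⊼ 1 = 1

1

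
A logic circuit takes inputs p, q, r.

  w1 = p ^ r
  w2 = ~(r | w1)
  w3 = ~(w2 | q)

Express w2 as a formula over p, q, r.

~(r | (p ^ r))

w1 = p ^ r
w2 = ~(r | w1) = ~(r | (p ^ r))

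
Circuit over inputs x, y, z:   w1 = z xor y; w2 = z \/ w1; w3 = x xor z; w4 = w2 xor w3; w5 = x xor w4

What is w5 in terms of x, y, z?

x xor ((z \/ (z xor y)) xor (x xor z))

w1 = z xor y
w2 = z \/ w1 = z \/ (z xor y)
w3 = x xor z
w4 = w2 xor w3 = (z \/ (z xor y)) xor (x xor z)
w5 = x xor w4 = x xor ((z \/ (z xor y)) xor (x xor z))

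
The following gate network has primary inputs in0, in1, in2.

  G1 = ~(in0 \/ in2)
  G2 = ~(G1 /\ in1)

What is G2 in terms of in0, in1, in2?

~((~(in0 \/ in2)) /\ in1)

G1 = ~(in0 \/ in2)
G2 = ~(G1 /\ in1) = ~((~(in0 \/ in2)) /\ in1)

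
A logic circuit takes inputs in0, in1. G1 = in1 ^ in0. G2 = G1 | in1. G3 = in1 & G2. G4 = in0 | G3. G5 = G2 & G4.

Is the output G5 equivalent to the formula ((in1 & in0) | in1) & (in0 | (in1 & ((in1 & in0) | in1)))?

No

G1 = in1 ^ in0
G2 = G1 | in1 = (in1 ^ in0) | in1
G3 = in1 & G2 = in1 & ((in1 ^ in0) | in1)
G4 = in0 | G3 = in0 | (in1 & ((in1 ^ in0) | in1))
G5 = G2 & G4 = ((in1 ^ in0) | in1) & (in0 | (in1 & ((in1 ^ in0) | in1)))
At in0=1, in1=0: circuit gives 1, formula gives 0.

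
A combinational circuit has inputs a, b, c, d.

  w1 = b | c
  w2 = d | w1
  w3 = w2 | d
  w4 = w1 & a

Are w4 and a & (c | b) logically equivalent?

Yes

w1 = b | c
w4 = w1 & a = (b | c) & a
At a=0, b=0, c=0, d=0: circuit gives 0, formula gives 0.
At a=1, b=0, c=1, d=0: circuit gives 1, formula gives 1.
Agrees on all 16 inputs.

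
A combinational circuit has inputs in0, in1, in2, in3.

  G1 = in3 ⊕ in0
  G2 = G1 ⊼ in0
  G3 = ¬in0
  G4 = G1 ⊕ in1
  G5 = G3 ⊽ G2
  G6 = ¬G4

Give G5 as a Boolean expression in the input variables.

¬in0 ⊽ ((in3 ⊕ in0) ⊼ in0)

G1 = in3 ⊕ in0
G2 = G1 ⊼ in0 = (in3 ⊕ in0) ⊼ in0
G3 = ¬in0
G5 = G3 ⊽ G2 = ¬in0 ⊽ ((in3 ⊕ in0) ⊼ in0)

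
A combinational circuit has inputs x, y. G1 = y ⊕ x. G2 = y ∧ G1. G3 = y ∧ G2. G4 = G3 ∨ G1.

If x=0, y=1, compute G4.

1

G1 = 1 ⊕ 0 = 1
G2 = 1 ∧ 1 = 1
G3 = 1 ∧ 1 = 1
G4 = 1 ∨ 1 = 1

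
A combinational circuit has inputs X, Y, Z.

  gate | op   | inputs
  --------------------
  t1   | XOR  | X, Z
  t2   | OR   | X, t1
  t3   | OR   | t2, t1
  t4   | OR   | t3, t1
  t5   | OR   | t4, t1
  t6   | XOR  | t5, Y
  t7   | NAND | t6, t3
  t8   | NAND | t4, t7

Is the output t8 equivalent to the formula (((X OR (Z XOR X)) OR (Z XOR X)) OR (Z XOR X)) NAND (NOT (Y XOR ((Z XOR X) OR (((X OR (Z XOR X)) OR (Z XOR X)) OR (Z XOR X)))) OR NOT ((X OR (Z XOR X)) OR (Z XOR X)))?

t1 = X XOR Z
t2 = X OR t1 = X OR (X XOR Z)
t3 = t2 OR t1 = (X OR (X XOR Z)) OR (X XOR Z)
t4 = t3 OR t1 = ((X OR (X XOR Z)) OR (X XOR Z)) OR (X XOR Z)
t5 = t4 OR t1 = (((X OR (X XOR Z)) OR (X XOR Z)) OR (X XOR Z)) OR (X XOR Z)
t6 = t5 XOR Y = ((((X OR (X XOR Z)) OR (X XOR Z)) OR (X XOR Z)) OR (X XOR Z)) XOR Y
t7 = t6 NAND t3 = (((((X OR (X XOR Z)) OR (X XOR Z)) OR (X XOR Z)) OR (X XOR Z)) XOR Y) NAND ((X OR (X XOR Z)) OR (X XOR Z))
t8 = t4 NAND t7 = (((X OR (X XOR Z)) OR (X XOR Z)) OR (X XOR Z)) NAND ((((((X OR (X XOR Z)) OR (X XOR Z)) OR (X XOR Z)) OR (X XOR Z)) XOR Y) NAND ((X OR (X XOR Z)) OR (X XOR Z)))
At X=0, Y=1, Z=1: circuit gives 0, formula gives 0.
At X=0, Y=0, Z=0: circuit gives 1, formula gives 1.
Agrees on all 8 inputs.

Yes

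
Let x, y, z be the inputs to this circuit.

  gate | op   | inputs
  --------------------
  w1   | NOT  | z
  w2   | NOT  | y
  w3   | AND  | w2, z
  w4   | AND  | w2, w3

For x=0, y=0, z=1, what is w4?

1

w2 = NOT 0 = 1
w3 = 1 AND 1 = 1
w4 = 1 AND 1 = 1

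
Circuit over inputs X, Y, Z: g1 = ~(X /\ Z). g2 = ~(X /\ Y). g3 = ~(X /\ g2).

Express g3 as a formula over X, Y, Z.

g2 = ~(X /\ Y)
g3 = ~(X /\ g2) = ~(X /\ (~(X /\ Y)))

~(X /\ (~(X /\ Y)))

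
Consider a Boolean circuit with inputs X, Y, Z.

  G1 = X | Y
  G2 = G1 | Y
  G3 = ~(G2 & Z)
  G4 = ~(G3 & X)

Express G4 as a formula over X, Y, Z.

G1 = X | Y
G2 = G1 | Y = (X | Y) | Y
G3 = ~(G2 & Z) = ~(((X | Y) | Y) & Z)
G4 = ~(G3 & X) = ~((~(((X | Y) | Y) & Z)) & X)

~((~(((X | Y) | Y) & Z)) & X)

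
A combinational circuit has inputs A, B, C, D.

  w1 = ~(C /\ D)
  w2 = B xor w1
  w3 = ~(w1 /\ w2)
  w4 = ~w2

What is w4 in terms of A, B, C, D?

w1 = ~(C /\ D)
w2 = B xor w1 = B xor (~(C /\ D))
w4 = ~w2 = ~(B xor (~(C /\ D)))

~(B xor (~(C /\ D)))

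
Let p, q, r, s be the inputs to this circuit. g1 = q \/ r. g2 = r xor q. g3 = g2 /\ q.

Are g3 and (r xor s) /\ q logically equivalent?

No

g2 = r xor q
g3 = g2 /\ q = (r xor q) /\ q
At p=0, q=1, r=0, s=0: circuit gives 1, formula gives 0.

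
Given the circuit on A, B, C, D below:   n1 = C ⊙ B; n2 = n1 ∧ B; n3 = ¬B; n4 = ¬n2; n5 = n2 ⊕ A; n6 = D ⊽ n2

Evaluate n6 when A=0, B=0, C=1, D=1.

n1 = 1 ⊙ 0 = 0
n2 = 0 ∧ 0 = 0
n6 = 1 ⊽ 0 = 0

0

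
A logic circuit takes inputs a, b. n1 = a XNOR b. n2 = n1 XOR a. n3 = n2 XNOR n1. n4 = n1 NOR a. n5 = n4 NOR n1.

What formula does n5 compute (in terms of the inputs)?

((a XNOR b) NOR a) NOR (a XNOR b)

n1 = a XNOR b
n4 = n1 NOR a = (a XNOR b) NOR a
n5 = n4 NOR n1 = ((a XNOR b) NOR a) NOR (a XNOR b)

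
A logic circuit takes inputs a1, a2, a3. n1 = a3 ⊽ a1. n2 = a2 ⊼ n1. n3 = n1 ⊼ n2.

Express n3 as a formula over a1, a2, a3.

(a3 ⊽ a1) ⊼ (a2 ⊼ (a3 ⊽ a1))

n1 = a3 ⊽ a1
n2 = a2 ⊼ n1 = a2 ⊼ (a3 ⊽ a1)
n3 = n1 ⊼ n2 = (a3 ⊽ a1) ⊼ (a2 ⊼ (a3 ⊽ a1))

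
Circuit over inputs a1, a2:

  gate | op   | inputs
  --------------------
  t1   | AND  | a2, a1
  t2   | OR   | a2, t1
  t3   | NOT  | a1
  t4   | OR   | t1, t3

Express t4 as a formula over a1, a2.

t1 = a2 AND a1
t3 = NOT a1
t4 = t1 OR t3 = (a2 AND a1) OR NOT a1

(a2 AND a1) OR NOT a1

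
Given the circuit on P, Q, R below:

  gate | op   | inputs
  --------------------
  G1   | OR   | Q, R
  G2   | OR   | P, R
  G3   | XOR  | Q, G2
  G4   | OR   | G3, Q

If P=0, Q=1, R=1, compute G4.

G2 = 0 OR 1 = 1
G3 = 1 XOR 1 = 0
G4 = 0 OR 1 = 1

1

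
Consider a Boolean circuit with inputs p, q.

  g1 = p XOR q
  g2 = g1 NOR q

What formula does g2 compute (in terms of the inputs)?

(p XOR q) NOR q

g1 = p XOR q
g2 = g1 NOR q = (p XOR q) NOR q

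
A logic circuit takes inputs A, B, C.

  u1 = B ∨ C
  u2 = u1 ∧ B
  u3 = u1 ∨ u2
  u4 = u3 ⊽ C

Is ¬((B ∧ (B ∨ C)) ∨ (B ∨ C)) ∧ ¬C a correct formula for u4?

u1 = B ∨ C
u2 = u1 ∧ B = (B ∨ C) ∧ B
u3 = u1 ∨ u2 = (B ∨ C) ∨ ((B ∨ C) ∧ B)
u4 = u3 ⊽ C = ((B ∨ C) ∨ ((B ∨ C) ∧ B)) ⊽ C
At A=0, B=0, C=1: circuit gives 0, formula gives 0.
At A=0, B=0, C=0: circuit gives 1, formula gives 1.
Agrees on all 8 inputs.

Yes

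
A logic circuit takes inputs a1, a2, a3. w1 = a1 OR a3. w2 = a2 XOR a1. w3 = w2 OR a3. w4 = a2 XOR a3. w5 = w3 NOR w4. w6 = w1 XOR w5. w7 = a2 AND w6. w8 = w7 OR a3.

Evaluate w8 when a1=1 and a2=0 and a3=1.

1

w1 = 1 OR 1 = 1
w2 = 0 XOR 1 = 1
w3 = 1 OR 1 = 1
w4 = 0 XOR 1 = 1
w5 = 1 NOR 1 = 0
w6 = 1 XOR 0 = 1
w7 = 0 AND 1 = 0
w8 = 0 OR 1 = 1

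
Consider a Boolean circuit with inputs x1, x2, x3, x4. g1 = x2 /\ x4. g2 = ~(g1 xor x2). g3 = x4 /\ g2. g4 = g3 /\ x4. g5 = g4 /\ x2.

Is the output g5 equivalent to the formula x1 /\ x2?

No

g1 = x2 /\ x4
g2 = ~(g1 xor x2) = ~((x2 /\ x4) xor x2)
g3 = x4 /\ g2 = x4 /\ (~((x2 /\ x4) xor x2))
g4 = g3 /\ x4 = (x4 /\ (~((x2 /\ x4) xor x2))) /\ x4
g5 = g4 /\ x2 = ((x4 /\ (~((x2 /\ x4) xor x2))) /\ x4) /\ x2
At x1=0, x2=1, x3=0, x4=1: circuit gives 1, formula gives 0.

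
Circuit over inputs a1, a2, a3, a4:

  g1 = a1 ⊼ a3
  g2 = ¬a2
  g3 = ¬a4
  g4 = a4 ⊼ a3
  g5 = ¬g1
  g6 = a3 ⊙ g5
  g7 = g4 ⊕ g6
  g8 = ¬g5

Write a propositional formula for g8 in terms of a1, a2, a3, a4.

g1 = a1 ⊼ a3
g5 = ¬g1 = ¬(a1 ⊼ a3)
g8 = ¬g5 = ¬¬(a1 ⊼ a3)

¬¬(a1 ⊼ a3)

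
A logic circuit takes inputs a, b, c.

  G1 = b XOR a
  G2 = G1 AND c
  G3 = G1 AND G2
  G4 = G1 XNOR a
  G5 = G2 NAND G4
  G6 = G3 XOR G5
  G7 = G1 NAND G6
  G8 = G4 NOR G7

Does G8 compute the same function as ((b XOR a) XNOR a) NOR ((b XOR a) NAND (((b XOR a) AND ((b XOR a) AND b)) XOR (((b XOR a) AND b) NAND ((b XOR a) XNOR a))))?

No

G1 = b XOR a
G2 = G1 AND c = (b XOR a) AND c
G3 = G1 AND G2 = (b XOR a) AND ((b XOR a) AND c)
G4 = G1 XNOR a = (b XOR a) XNOR a
G5 = G2 NAND G4 = ((b XOR a) AND c) NAND ((b XOR a) XNOR a)
G6 = G3 XOR G5 = ((b XOR a) AND ((b XOR a) AND c)) XOR (((b XOR a) AND c) NAND ((b XOR a) XNOR a))
G7 = G1 NAND G6 = (b XOR a) NAND (((b XOR a) AND ((b XOR a) AND c)) XOR (((b XOR a) AND c) NAND ((b XOR a) XNOR a)))
G8 = G4 NOR G7 = ((b XOR a) XNOR a) NOR ((b XOR a) NAND (((b XOR a) AND ((b XOR a) AND c)) XOR (((b XOR a) AND c) NAND ((b XOR a) XNOR a))))
At a=0, b=1, c=0: circuit gives 1, formula gives 0.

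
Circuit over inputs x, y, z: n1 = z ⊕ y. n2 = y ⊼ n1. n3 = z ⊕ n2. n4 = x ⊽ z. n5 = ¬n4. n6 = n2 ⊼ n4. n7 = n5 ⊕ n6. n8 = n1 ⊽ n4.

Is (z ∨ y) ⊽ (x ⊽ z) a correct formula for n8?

n1 = z ⊕ y
n4 = x ⊽ z
n8 = n1 ⊽ n4 = (z ⊕ y) ⊽ (x ⊽ z)
At x=0, y=1, z=1: circuit gives 1, formula gives 0.

No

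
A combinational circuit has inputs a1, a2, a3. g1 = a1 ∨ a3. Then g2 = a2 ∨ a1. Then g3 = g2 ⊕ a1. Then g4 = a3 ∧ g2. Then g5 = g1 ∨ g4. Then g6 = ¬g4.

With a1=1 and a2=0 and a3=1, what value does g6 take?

0

g2 = 0 ∨ 1 = 1
g4 = 1 ∧ 1 = 1
g6 = ¬1 = 0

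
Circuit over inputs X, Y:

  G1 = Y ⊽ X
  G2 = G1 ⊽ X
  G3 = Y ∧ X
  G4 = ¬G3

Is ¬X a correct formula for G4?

No

G3 = Y ∧ X
G4 = ¬G3 = ¬(Y ∧ X)
At X=1, Y=0: circuit gives 1, formula gives 0.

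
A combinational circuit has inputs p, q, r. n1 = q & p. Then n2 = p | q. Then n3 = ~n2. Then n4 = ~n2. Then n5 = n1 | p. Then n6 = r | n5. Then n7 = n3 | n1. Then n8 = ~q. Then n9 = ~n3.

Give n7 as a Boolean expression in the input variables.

~(p | q) | (q & p)

n1 = q & p
n2 = p | q
n3 = ~n2 = ~(p | q)
n7 = n3 | n1 = ~(p | q) | (q & p)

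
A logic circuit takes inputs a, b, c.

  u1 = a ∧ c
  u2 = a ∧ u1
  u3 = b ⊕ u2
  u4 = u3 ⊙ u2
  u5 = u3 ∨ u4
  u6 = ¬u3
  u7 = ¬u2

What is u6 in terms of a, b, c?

u1 = a ∧ c
u2 = a ∧ u1 = a ∧ (a ∧ c)
u3 = b ⊕ u2 = b ⊕ (a ∧ (a ∧ c))
u6 = ¬u3 = ¬(b ⊕ (a ∧ (a ∧ c)))

¬(b ⊕ (a ∧ (a ∧ c)))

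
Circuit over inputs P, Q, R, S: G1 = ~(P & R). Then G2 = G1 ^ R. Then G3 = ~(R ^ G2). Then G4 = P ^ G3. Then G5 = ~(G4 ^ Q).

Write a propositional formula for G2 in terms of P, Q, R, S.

G1 = ~(P & R)
G2 = G1 ^ R = (~(P & R)) ^ R

(~(P & R)) ^ R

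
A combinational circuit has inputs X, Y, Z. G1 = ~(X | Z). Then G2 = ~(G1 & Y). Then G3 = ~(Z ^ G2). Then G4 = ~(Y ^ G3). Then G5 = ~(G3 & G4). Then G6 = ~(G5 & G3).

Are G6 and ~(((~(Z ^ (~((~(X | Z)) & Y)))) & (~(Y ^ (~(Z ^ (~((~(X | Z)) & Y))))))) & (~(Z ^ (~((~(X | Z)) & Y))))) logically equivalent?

No

G1 = ~(X | Z)
G2 = ~(G1 & Y) = ~((~(X | Z)) & Y)
G3 = ~(Z ^ G2) = ~(Z ^ (~((~(X | Z)) & Y)))
G4 = ~(Y ^ G3) = ~(Y ^ (~(Z ^ (~((~(X | Z)) & Y)))))
G5 = ~(G3 & G4) = ~((~(Z ^ (~((~(X | Z)) & Y)))) & (~(Y ^ (~(Z ^ (~((~(X | Z)) & Y)))))))
G6 = ~(G5 & G3) = ~((~((~(Z ^ (~((~(X | Z)) & Y)))) & (~(Y ^ (~(Z ^ (~((~(X | Z)) & Y)))))))) & (~(Z ^ (~((~(X | Z)) & Y)))))
At X=0, Y=0, Z=1: circuit gives 0, formula gives 1.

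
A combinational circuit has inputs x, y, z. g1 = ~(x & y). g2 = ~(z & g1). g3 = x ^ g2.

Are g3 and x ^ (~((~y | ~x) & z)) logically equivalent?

Yes

g1 = ~(x & y)
g2 = ~(z & g1) = ~(z & (~(x & y)))
g3 = x ^ g2 = x ^ (~(z & (~(x & y))))
At x=0, y=0, z=1: circuit gives 0, formula gives 0.
At x=0, y=0, z=0: circuit gives 1, formula gives 1.
Agrees on all 8 inputs.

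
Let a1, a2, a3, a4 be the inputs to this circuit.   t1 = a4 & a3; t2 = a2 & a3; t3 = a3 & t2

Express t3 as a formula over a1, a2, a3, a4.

a3 & (a2 & a3)

t2 = a2 & a3
t3 = a3 & t2 = a3 & (a2 & a3)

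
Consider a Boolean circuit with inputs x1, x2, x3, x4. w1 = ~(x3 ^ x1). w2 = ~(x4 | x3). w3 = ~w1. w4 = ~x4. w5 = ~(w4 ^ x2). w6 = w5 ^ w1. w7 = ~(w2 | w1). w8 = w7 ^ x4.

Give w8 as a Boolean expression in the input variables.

w1 = ~(x3 ^ x1)
w2 = ~(x4 | x3)
w7 = ~(w2 | w1) = ~((~(x4 | x3)) | (~(x3 ^ x1)))
w8 = w7 ^ x4 = (~((~(x4 | x3)) | (~(x3 ^ x1)))) ^ x4

(~((~(x4 | x3)) | (~(x3 ^ x1)))) ^ x4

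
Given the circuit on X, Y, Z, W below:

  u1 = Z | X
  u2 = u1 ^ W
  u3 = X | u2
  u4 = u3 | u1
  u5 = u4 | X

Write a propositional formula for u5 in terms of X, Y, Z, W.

((X | ((Z | X) ^ W)) | (Z | X)) | X

u1 = Z | X
u2 = u1 ^ W = (Z | X) ^ W
u3 = X | u2 = X | ((Z | X) ^ W)
u4 = u3 | u1 = (X | ((Z | X) ^ W)) | (Z | X)
u5 = u4 | X = ((X | ((Z | X) ^ W)) | (Z | X)) | X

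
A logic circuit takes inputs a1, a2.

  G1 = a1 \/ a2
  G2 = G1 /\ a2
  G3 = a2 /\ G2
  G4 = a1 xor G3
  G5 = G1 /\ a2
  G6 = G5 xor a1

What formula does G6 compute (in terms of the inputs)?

((a1 \/ a2) /\ a2) xor a1

G1 = a1 \/ a2
G5 = G1 /\ a2 = (a1 \/ a2) /\ a2
G6 = G5 xor a1 = ((a1 \/ a2) /\ a2) xor a1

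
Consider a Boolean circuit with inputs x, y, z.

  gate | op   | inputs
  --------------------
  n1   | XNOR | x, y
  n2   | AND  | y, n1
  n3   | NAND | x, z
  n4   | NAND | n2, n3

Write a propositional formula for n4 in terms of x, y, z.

n1 = x XNOR y
n2 = y AND n1 = y AND (x XNOR y)
n3 = x NAND z
n4 = n2 NAND n3 = (y AND (x XNOR y)) NAND (x NAND z)

(y AND (x XNOR y)) NAND (x NAND z)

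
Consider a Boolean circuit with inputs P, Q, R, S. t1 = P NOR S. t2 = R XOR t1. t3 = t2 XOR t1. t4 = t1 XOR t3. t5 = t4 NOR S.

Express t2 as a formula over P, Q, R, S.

t1 = P NOR S
t2 = R XOR t1 = R XOR (P NOR S)

R XOR (P NOR S)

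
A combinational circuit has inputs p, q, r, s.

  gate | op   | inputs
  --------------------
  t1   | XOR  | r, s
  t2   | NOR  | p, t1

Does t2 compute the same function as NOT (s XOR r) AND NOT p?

Yes

t1 = r XOR s
t2 = p NOR t1 = p NOR (r XOR s)
At p=0, q=0, r=0, s=1: circuit gives 0, formula gives 0.
At p=0, q=0, r=0, s=0: circuit gives 1, formula gives 1.
Agrees on all 16 inputs.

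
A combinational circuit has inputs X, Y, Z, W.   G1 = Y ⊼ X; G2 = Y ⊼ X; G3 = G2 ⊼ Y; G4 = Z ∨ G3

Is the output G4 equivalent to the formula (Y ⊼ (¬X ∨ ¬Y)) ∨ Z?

G2 = Y ⊼ X
G3 = G2 ⊼ Y = (Y ⊼ X) ⊼ Y
G4 = Z ∨ G3 = Z ∨ ((Y ⊼ X) ⊼ Y)
At X=0, Y=1, Z=0, W=0: circuit gives 0, formula gives 0.
At X=0, Y=0, Z=0, W=0: circuit gives 1, formula gives 1.
Agrees on all 16 inputs.

Yes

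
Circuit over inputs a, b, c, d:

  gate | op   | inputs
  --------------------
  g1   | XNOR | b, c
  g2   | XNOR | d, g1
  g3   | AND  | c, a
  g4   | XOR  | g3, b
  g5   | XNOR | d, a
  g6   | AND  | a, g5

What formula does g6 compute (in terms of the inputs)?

g5 = d XNOR a
g6 = a AND g5 = a AND (d XNOR a)

a AND (d XNOR a)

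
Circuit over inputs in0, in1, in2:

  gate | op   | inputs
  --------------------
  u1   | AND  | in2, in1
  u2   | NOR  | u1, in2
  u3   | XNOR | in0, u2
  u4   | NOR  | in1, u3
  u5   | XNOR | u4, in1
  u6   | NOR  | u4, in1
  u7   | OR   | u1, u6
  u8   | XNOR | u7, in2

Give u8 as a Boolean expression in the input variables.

u1 = in2 AND in1
u2 = u1 NOR in2 = (in2 AND in1) NOR in2
u3 = in0 XNOR u2 = in0 XNOR ((in2 AND in1) NOR in2)
u4 = in1 NOR u3 = in1 NOR (in0 XNOR ((in2 AND in1) NOR in2))
u6 = u4 NOR in1 = (in1 NOR (in0 XNOR ((in2 AND in1) NOR in2))) NOR in1
u7 = u1 OR u6 = (in2 AND in1) OR ((in1 NOR (in0 XNOR ((in2 AND in1) NOR in2))) NOR in1)
u8 = u7 XNOR in2 = ((in2 AND in1) OR ((in1 NOR (in0 XNOR ((in2 AND in1) NOR in2))) NOR in1)) XNOR in2

((in2 AND in1) OR ((in1 NOR (in0 XNOR ((in2 AND in1) NOR in2))) NOR in1)) XNOR in2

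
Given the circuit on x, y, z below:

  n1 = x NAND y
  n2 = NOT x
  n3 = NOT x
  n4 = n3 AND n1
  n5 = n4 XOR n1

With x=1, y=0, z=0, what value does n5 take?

n1 = 1 NAND 0 = 1
n3 = NOT 1 = 0
n4 = 0 AND 1 = 0
n5 = 0 XOR 1 = 1

1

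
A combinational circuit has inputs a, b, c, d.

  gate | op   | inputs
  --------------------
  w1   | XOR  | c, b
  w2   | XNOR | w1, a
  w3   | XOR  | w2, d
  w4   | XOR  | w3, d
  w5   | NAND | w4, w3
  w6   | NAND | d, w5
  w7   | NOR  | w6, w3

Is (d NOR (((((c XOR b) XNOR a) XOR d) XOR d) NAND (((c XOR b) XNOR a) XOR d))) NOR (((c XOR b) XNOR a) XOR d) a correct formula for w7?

No

w1 = c XOR b
w2 = w1 XNOR a = (c XOR b) XNOR a
w3 = w2 XOR d = ((c XOR b) XNOR a) XOR d
w4 = w3 XOR d = (((c XOR b) XNOR a) XOR d) XOR d
w5 = w4 NAND w3 = ((((c XOR b) XNOR a) XOR d) XOR d) NAND (((c XOR b) XNOR a) XOR d)
w6 = d NAND w5 = d NAND (((((c XOR b) XNOR a) XOR d) XOR d) NAND (((c XOR b) XNOR a) XOR d))
w7 = w6 NOR w3 = (d NAND (((((c XOR b) XNOR a) XOR d) XOR d) NAND (((c XOR b) XNOR a) XOR d))) NOR (((c XOR b) XNOR a) XOR d)
At a=0, b=0, c=1, d=0: circuit gives 0, formula gives 1.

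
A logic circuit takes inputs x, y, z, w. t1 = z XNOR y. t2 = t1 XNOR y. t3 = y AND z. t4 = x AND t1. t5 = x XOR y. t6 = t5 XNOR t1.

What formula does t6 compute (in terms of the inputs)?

(x XOR y) XNOR (z XNOR y)

t1 = z XNOR y
t5 = x XOR y
t6 = t5 XNOR t1 = (x XOR y) XNOR (z XNOR y)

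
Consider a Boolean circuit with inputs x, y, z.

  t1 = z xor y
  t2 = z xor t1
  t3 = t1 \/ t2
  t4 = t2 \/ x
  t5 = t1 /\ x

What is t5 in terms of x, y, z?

t1 = z xor y
t5 = t1 /\ x = (z xor y) /\ x

(z xor y) /\ x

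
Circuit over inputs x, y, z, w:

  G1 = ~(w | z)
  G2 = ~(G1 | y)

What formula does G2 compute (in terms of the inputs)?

G1 = ~(w | z)
G2 = ~(G1 | y) = ~((~(w | z)) | y)

~((~(w | z)) | y)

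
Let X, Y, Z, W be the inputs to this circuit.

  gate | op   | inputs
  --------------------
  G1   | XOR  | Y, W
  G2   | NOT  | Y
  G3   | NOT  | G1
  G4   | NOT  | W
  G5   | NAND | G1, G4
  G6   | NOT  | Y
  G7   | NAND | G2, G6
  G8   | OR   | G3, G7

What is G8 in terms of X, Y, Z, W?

NOT (Y XOR W) OR (NOT Y NAND NOT Y)

G1 = Y XOR W
G2 = NOT Y
G3 = NOT G1 = NOT (Y XOR W)
G6 = NOT Y
G7 = G2 NAND G6 = NOT Y NAND NOT Y
G8 = G3 OR G7 = NOT (Y XOR W) OR (NOT Y NAND NOT Y)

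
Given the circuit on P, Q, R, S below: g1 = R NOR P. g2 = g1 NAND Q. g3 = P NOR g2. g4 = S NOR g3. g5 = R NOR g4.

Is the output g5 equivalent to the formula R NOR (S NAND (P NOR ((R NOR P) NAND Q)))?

g1 = R NOR P
g2 = g1 NAND Q = (R NOR P) NAND Q
g3 = P NOR g2 = P NOR ((R NOR P) NAND Q)
g4 = S NOR g3 = S NOR (P NOR ((R NOR P) NAND Q))
g5 = R NOR g4 = R NOR (S NOR (P NOR ((R NOR P) NAND Q)))
At P=0, Q=0, R=0, S=1: circuit gives 1, formula gives 0.

No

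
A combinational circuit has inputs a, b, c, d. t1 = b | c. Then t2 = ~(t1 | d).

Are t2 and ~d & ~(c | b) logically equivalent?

t1 = b | c
t2 = ~(t1 | d) = ~((b | c) | d)
At a=0, b=0, c=0, d=1: circuit gives 0, formula gives 0.
At a=0, b=0, c=0, d=0: circuit gives 1, formula gives 1.
Agrees on all 16 inputs.

Yes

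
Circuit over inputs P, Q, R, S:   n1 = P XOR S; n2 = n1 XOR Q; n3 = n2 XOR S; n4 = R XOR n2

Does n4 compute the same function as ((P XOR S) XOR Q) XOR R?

Yes

n1 = P XOR S
n2 = n1 XOR Q = (P XOR S) XOR Q
n4 = R XOR n2 = R XOR ((P XOR S) XOR Q)
At P=0, Q=0, R=0, S=0: circuit gives 0, formula gives 0.
At P=0, Q=0, R=0, S=1: circuit gives 1, formula gives 1.
Agrees on all 16 inputs.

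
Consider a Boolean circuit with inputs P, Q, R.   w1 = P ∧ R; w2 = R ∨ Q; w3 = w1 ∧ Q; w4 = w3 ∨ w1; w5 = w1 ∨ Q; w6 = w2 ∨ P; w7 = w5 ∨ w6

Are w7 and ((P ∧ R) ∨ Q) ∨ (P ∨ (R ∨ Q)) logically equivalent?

w1 = P ∧ R
w2 = R ∨ Q
w5 = w1 ∨ Q = (P ∧ R) ∨ Q
w6 = w2 ∨ P = (R ∨ Q) ∨ P
w7 = w5 ∨ w6 = ((P ∧ R) ∨ Q) ∨ ((R ∨ Q) ∨ P)
At P=0, Q=0, R=0: circuit gives 0, formula gives 0.
At P=0, Q=0, R=1: circuit gives 1, formula gives 1.
Agrees on all 8 inputs.

Yes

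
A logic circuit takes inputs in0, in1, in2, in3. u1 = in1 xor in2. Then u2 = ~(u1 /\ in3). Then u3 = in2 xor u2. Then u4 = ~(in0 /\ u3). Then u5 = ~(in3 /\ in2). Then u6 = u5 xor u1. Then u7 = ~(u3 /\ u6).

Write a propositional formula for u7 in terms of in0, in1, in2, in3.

u1 = in1 xor in2
u2 = ~(u1 /\ in3) = ~((in1 xor in2) /\ in3)
u3 = in2 xor u2 = in2 xor (~((in1 xor in2) /\ in3))
u5 = ~(in3 /\ in2)
u6 = u5 xor u1 = (~(in3 /\ in2)) xor (in1 xor in2)
u7 = ~(u3 /\ u6) = ~((in2 xor (~((in1 xor in2) /\ in3))) /\ ((~(in3 /\ in2)) xor (in1 xor in2)))

~((in2 xor (~((in1 xor in2) /\ in3))) /\ ((~(in3 /\ in2)) xor (in1 xor in2)))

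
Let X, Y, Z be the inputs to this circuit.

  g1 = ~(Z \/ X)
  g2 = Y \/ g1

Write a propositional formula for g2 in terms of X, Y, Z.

g1 = ~(Z \/ X)
g2 = Y \/ g1 = Y \/ (~(Z \/ X))

Y \/ (~(Z \/ X))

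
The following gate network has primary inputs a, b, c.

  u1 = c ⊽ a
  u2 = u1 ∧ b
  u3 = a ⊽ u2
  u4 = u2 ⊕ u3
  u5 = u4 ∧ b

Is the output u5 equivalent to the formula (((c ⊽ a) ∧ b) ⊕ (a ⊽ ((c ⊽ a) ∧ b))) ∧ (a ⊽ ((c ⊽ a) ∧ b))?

u1 = c ⊽ a
u2 = u1 ∧ b = (c ⊽ a) ∧ b
u3 = a ⊽ u2 = a ⊽ ((c ⊽ a) ∧ b)
u4 = u2 ⊕ u3 = ((c ⊽ a) ∧ b) ⊕ (a ⊽ ((c ⊽ a) ∧ b))
u5 = u4 ∧ b = (((c ⊽ a) ∧ b) ⊕ (a ⊽ ((c ⊽ a) ∧ b))) ∧ b
At a=0, b=0, c=0: circuit gives 0, formula gives 1.

No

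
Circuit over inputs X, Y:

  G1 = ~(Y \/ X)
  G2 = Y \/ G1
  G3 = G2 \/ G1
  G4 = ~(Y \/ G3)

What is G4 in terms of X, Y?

~(Y \/ ((Y \/ (~(Y \/ X))) \/ (~(Y \/ X))))

G1 = ~(Y \/ X)
G2 = Y \/ G1 = Y \/ (~(Y \/ X))
G3 = G2 \/ G1 = (Y \/ (~(Y \/ X))) \/ (~(Y \/ X))
G4 = ~(Y \/ G3) = ~(Y \/ ((Y \/ (~(Y \/ X))) \/ (~(Y \/ X))))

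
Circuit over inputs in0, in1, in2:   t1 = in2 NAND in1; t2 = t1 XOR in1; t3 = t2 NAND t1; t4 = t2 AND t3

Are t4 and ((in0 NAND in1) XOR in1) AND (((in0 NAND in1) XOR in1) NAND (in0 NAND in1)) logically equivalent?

t1 = in2 NAND in1
t2 = t1 XOR in1 = (in2 NAND in1) XOR in1
t3 = t2 NAND t1 = ((in2 NAND in1) XOR in1) NAND (in2 NAND in1)
t4 = t2 AND t3 = ((in2 NAND in1) XOR in1) AND (((in2 NAND in1) XOR in1) NAND (in2 NAND in1))
At in0=0, in1=1, in2=1: circuit gives 1, formula gives 0.

No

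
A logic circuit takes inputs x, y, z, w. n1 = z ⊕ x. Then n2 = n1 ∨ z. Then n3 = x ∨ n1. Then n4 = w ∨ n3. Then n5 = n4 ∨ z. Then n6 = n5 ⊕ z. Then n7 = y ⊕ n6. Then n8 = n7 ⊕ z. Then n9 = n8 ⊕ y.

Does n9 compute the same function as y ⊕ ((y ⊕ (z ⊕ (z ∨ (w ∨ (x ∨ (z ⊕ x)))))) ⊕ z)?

Yes

n1 = z ⊕ x
n3 = x ∨ n1 = x ∨ (z ⊕ x)
n4 = w ∨ n3 = w ∨ (x ∨ (z ⊕ x))
n5 = n4 ∨ z = (w ∨ (x ∨ (z ⊕ x))) ∨ z
n6 = n5 ⊕ z = ((w ∨ (x ∨ (z ⊕ x))) ∨ z) ⊕ z
n7 = y ⊕ n6 = y ⊕ (((w ∨ (x ∨ (z ⊕ x))) ∨ z) ⊕ z)
n8 = n7 ⊕ z = (y ⊕ (((w ∨ (x ∨ (z ⊕ x))) ∨ z) ⊕ z)) ⊕ z
n9 = n8 ⊕ y = ((y ⊕ (((w ∨ (x ∨ (z ⊕ x))) ∨ z) ⊕ z)) ⊕ z) ⊕ y
At x=0, y=0, z=0, w=0: circuit gives 0, formula gives 0.
At x=0, y=0, z=0, w=1: circuit gives 1, formula gives 1.
Agrees on all 16 inputs.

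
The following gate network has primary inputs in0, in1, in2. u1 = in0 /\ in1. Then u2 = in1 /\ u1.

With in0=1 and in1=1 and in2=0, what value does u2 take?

1

u1 = 1 /\ 1 = 1
u2 = 1 /\ 1 = 1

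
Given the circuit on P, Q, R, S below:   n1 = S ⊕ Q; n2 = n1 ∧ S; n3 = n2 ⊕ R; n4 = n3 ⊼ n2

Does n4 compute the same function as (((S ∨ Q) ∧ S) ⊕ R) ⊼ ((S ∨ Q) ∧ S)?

n1 = S ⊕ Q
n2 = n1 ∧ S = (S ⊕ Q) ∧ S
n3 = n2 ⊕ R = ((S ⊕ Q) ∧ S) ⊕ R
n4 = n3 ⊼ n2 = (((S ⊕ Q) ∧ S) ⊕ R) ⊼ ((S ⊕ Q) ∧ S)
At P=0, Q=1, R=0, S=1: circuit gives 1, formula gives 0.

No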